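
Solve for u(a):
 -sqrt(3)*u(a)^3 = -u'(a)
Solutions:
 u(a) = -sqrt(2)*sqrt(-1/(C1 + sqrt(3)*a))/2
 u(a) = sqrt(2)*sqrt(-1/(C1 + sqrt(3)*a))/2


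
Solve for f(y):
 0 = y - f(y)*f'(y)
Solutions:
 f(y) = -sqrt(C1 + y^2)
 f(y) = sqrt(C1 + y^2)


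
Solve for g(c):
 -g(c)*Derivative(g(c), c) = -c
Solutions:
 g(c) = -sqrt(C1 + c^2)
 g(c) = sqrt(C1 + c^2)


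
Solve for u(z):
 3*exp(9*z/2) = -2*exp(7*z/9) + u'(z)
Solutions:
 u(z) = C1 + 18*exp(7*z/9)/7 + 2*exp(9*z/2)/3


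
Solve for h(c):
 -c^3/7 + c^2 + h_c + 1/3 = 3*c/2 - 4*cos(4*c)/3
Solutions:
 h(c) = C1 + c^4/28 - c^3/3 + 3*c^2/4 - c/3 - sin(4*c)/3


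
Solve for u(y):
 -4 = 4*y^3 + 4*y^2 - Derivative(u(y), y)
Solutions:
 u(y) = C1 + y^4 + 4*y^3/3 + 4*y


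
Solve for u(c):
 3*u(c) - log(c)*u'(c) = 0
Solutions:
 u(c) = C1*exp(3*li(c))


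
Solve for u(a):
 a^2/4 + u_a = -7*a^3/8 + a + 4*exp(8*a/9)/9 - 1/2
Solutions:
 u(a) = C1 - 7*a^4/32 - a^3/12 + a^2/2 - a/2 + exp(8*a/9)/2


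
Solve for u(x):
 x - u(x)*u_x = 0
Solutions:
 u(x) = -sqrt(C1 + x^2)
 u(x) = sqrt(C1 + x^2)


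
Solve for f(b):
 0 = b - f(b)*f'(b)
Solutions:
 f(b) = -sqrt(C1 + b^2)
 f(b) = sqrt(C1 + b^2)


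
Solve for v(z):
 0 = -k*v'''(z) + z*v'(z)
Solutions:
 v(z) = C1 + Integral(C2*airyai(z*(1/k)^(1/3)) + C3*airybi(z*(1/k)^(1/3)), z)


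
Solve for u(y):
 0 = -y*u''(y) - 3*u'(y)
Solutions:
 u(y) = C1 + C2/y^2


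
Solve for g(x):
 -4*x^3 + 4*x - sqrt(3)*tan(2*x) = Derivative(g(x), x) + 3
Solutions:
 g(x) = C1 - x^4 + 2*x^2 - 3*x + sqrt(3)*log(cos(2*x))/2


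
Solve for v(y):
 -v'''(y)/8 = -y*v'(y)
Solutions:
 v(y) = C1 + Integral(C2*airyai(2*y) + C3*airybi(2*y), y)


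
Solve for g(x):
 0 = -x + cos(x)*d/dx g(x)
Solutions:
 g(x) = C1 + Integral(x/cos(x), x)


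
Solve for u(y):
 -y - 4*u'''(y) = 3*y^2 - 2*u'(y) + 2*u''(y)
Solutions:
 u(y) = C1 + C2*exp(-y) + C3*exp(y/2) + y^3/2 + 7*y^2/4 + 19*y/2


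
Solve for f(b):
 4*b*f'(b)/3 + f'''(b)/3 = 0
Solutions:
 f(b) = C1 + Integral(C2*airyai(-2^(2/3)*b) + C3*airybi(-2^(2/3)*b), b)


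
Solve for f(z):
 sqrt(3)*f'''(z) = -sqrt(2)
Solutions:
 f(z) = C1 + C2*z + C3*z^2 - sqrt(6)*z^3/18


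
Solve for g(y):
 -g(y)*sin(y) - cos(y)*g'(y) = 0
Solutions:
 g(y) = C1*cos(y)


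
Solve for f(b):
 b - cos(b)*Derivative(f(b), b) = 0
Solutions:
 f(b) = C1 + Integral(b/cos(b), b)


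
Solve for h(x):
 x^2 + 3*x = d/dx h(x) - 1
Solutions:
 h(x) = C1 + x^3/3 + 3*x^2/2 + x


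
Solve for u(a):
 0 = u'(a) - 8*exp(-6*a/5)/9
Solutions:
 u(a) = C1 - 20*exp(-6*a/5)/27


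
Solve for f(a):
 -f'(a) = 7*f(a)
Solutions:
 f(a) = C1*exp(-7*a)


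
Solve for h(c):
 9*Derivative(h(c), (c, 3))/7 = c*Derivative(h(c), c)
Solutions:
 h(c) = C1 + Integral(C2*airyai(21^(1/3)*c/3) + C3*airybi(21^(1/3)*c/3), c)


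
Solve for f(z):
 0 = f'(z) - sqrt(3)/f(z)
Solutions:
 f(z) = -sqrt(C1 + 2*sqrt(3)*z)
 f(z) = sqrt(C1 + 2*sqrt(3)*z)


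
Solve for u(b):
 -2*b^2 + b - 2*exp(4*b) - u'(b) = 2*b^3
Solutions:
 u(b) = C1 - b^4/2 - 2*b^3/3 + b^2/2 - exp(4*b)/2


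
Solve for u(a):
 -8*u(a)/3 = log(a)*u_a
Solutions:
 u(a) = C1*exp(-8*li(a)/3)


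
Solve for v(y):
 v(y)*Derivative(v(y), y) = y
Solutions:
 v(y) = -sqrt(C1 + y^2)
 v(y) = sqrt(C1 + y^2)


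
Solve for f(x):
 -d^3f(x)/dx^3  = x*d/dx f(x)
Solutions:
 f(x) = C1 + Integral(C2*airyai(-x) + C3*airybi(-x), x)


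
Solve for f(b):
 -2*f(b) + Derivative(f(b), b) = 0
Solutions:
 f(b) = C1*exp(2*b)


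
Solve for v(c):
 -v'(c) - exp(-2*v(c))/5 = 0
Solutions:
 v(c) = log(-sqrt(C1 - 10*c)) - log(5)
 v(c) = log(C1 - 10*c)/2 - log(5)


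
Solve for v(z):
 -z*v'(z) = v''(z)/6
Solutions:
 v(z) = C1 + C2*erf(sqrt(3)*z)


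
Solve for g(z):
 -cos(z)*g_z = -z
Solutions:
 g(z) = C1 + Integral(z/cos(z), z)


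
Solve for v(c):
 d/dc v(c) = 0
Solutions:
 v(c) = C1


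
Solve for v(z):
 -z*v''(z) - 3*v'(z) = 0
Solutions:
 v(z) = C1 + C2/z^2


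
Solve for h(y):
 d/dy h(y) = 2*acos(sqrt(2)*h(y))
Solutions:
 Integral(1/acos(sqrt(2)*_y), (_y, h(y))) = C1 + 2*y


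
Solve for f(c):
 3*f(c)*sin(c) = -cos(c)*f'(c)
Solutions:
 f(c) = C1*cos(c)^3


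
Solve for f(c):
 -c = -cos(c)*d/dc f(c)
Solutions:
 f(c) = C1 + Integral(c/cos(c), c)


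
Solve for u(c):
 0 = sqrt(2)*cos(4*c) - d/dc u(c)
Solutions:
 u(c) = C1 + sqrt(2)*sin(4*c)/4


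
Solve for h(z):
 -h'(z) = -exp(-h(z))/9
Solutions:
 h(z) = log(C1 + z/9)


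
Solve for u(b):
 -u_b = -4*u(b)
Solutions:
 u(b) = C1*exp(4*b)


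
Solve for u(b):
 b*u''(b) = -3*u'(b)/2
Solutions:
 u(b) = C1 + C2/sqrt(b)


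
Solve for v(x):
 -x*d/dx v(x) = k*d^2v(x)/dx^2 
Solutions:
 v(x) = C1 + C2*sqrt(k)*erf(sqrt(2)*x*sqrt(1/k)/2)


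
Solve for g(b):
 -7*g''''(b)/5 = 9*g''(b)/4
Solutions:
 g(b) = C1 + C2*b + C3*sin(3*sqrt(35)*b/14) + C4*cos(3*sqrt(35)*b/14)


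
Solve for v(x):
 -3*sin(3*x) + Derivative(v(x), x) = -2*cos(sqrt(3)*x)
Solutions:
 v(x) = C1 - 2*sqrt(3)*sin(sqrt(3)*x)/3 - cos(3*x)


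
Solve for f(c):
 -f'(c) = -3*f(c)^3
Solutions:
 f(c) = -sqrt(2)*sqrt(-1/(C1 + 3*c))/2
 f(c) = sqrt(2)*sqrt(-1/(C1 + 3*c))/2


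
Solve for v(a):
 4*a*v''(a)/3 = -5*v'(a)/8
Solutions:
 v(a) = C1 + C2*a^(17/32)


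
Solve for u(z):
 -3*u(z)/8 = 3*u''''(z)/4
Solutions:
 u(z) = (C1*sin(2^(1/4)*z/2) + C2*cos(2^(1/4)*z/2))*exp(-2^(1/4)*z/2) + (C3*sin(2^(1/4)*z/2) + C4*cos(2^(1/4)*z/2))*exp(2^(1/4)*z/2)


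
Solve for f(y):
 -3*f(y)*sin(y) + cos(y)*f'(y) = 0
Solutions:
 f(y) = C1/cos(y)^3


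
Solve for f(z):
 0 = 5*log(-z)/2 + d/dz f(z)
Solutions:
 f(z) = C1 - 5*z*log(-z)/2 + 5*z/2


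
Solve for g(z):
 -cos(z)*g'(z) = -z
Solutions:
 g(z) = C1 + Integral(z/cos(z), z)


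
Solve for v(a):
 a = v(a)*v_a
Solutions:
 v(a) = -sqrt(C1 + a^2)
 v(a) = sqrt(C1 + a^2)


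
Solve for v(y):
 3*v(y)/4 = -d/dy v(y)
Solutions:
 v(y) = C1*exp(-3*y/4)


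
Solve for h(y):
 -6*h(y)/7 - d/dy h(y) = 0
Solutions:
 h(y) = C1*exp(-6*y/7)


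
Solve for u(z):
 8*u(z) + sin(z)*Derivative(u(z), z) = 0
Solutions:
 u(z) = C1*(cos(z)^4 + 4*cos(z)^3 + 6*cos(z)^2 + 4*cos(z) + 1)/(cos(z)^4 - 4*cos(z)^3 + 6*cos(z)^2 - 4*cos(z) + 1)


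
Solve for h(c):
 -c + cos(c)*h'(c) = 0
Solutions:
 h(c) = C1 + Integral(c/cos(c), c)


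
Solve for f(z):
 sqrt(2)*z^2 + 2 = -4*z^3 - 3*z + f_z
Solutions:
 f(z) = C1 + z^4 + sqrt(2)*z^3/3 + 3*z^2/2 + 2*z


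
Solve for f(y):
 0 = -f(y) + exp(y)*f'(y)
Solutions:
 f(y) = C1*exp(-exp(-y))


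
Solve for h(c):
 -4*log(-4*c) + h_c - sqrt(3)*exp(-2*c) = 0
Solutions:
 h(c) = C1 + 4*c*log(-c) + 4*c*(-1 + 2*log(2)) - sqrt(3)*exp(-2*c)/2


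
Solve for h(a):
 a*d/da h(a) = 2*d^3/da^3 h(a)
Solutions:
 h(a) = C1 + Integral(C2*airyai(2^(2/3)*a/2) + C3*airybi(2^(2/3)*a/2), a)


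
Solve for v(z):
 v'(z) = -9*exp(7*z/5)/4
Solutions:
 v(z) = C1 - 45*exp(7*z/5)/28


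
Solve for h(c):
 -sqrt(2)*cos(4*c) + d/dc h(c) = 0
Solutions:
 h(c) = C1 + sqrt(2)*sin(4*c)/4


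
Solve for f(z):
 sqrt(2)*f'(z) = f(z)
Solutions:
 f(z) = C1*exp(sqrt(2)*z/2)


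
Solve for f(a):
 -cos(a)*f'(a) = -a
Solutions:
 f(a) = C1 + Integral(a/cos(a), a)


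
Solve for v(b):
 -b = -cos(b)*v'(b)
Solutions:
 v(b) = C1 + Integral(b/cos(b), b)


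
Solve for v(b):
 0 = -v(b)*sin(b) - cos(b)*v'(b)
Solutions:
 v(b) = C1*cos(b)


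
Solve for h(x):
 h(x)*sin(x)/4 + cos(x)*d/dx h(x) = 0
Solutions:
 h(x) = C1*cos(x)^(1/4)


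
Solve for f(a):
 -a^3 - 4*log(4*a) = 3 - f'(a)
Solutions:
 f(a) = C1 + a^4/4 + 4*a*log(a) - a + a*log(256)


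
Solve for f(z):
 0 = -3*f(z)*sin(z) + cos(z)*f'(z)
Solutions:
 f(z) = C1/cos(z)^3


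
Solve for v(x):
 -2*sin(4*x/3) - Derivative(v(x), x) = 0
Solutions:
 v(x) = C1 + 3*cos(4*x/3)/2


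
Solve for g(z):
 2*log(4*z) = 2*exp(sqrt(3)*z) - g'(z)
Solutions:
 g(z) = C1 - 2*z*log(z) + 2*z*(1 - 2*log(2)) + 2*sqrt(3)*exp(sqrt(3)*z)/3


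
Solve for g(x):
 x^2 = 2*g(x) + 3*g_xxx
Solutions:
 g(x) = C3*exp(-2^(1/3)*3^(2/3)*x/3) + x^2/2 + (C1*sin(2^(1/3)*3^(1/6)*x/2) + C2*cos(2^(1/3)*3^(1/6)*x/2))*exp(2^(1/3)*3^(2/3)*x/6)


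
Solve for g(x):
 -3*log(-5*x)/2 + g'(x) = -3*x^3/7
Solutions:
 g(x) = C1 - 3*x^4/28 + 3*x*log(-x)/2 + 3*x*(-1 + log(5))/2


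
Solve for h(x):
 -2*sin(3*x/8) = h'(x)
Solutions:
 h(x) = C1 + 16*cos(3*x/8)/3


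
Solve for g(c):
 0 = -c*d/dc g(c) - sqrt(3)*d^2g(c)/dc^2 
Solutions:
 g(c) = C1 + C2*erf(sqrt(2)*3^(3/4)*c/6)


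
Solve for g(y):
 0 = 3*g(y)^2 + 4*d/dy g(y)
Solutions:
 g(y) = 4/(C1 + 3*y)


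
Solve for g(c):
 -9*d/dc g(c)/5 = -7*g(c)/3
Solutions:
 g(c) = C1*exp(35*c/27)


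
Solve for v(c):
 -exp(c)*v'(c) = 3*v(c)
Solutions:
 v(c) = C1*exp(3*exp(-c))


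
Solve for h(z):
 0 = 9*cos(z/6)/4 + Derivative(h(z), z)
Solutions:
 h(z) = C1 - 27*sin(z/6)/2


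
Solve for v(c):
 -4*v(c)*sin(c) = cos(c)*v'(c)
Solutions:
 v(c) = C1*cos(c)^4


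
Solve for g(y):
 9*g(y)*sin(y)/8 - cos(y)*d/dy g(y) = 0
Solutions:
 g(y) = C1/cos(y)^(9/8)


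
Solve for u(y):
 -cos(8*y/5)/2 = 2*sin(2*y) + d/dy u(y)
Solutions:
 u(y) = C1 - 5*sin(8*y/5)/16 + cos(2*y)


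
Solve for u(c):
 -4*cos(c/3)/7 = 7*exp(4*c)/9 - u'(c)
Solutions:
 u(c) = C1 + 7*exp(4*c)/36 + 12*sin(c/3)/7


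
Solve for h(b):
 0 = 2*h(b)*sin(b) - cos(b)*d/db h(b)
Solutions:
 h(b) = C1/cos(b)^2


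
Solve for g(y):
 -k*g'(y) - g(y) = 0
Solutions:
 g(y) = C1*exp(-y/k)


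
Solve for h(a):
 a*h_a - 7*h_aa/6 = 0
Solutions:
 h(a) = C1 + C2*erfi(sqrt(21)*a/7)


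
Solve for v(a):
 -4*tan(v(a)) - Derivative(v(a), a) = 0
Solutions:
 v(a) = pi - asin(C1*exp(-4*a))
 v(a) = asin(C1*exp(-4*a))


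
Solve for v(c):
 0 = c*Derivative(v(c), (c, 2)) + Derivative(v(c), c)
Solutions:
 v(c) = C1 + C2*log(c)


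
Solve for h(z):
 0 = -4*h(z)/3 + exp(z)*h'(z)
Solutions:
 h(z) = C1*exp(-4*exp(-z)/3)


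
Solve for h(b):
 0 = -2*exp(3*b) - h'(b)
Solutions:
 h(b) = C1 - 2*exp(3*b)/3


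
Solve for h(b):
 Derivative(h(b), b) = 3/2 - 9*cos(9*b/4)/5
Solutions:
 h(b) = C1 + 3*b/2 - 4*sin(9*b/4)/5


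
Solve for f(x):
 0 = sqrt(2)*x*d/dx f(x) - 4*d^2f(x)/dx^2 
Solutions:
 f(x) = C1 + C2*erfi(2^(3/4)*x/4)


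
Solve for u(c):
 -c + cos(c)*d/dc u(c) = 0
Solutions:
 u(c) = C1 + Integral(c/cos(c), c)


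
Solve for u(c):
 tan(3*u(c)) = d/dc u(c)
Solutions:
 u(c) = -asin(C1*exp(3*c))/3 + pi/3
 u(c) = asin(C1*exp(3*c))/3


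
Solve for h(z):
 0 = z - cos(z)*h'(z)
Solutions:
 h(z) = C1 + Integral(z/cos(z), z)


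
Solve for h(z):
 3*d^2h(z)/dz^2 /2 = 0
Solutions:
 h(z) = C1 + C2*z


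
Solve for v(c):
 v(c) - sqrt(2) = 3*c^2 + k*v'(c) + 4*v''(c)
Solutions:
 v(c) = C1*exp(c*(-k + sqrt(k^2 + 16))/8) + C2*exp(-c*(k + sqrt(k^2 + 16))/8) + 3*c^2 + 6*c*k + 6*k^2 + sqrt(2) + 24


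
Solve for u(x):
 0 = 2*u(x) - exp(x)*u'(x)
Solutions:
 u(x) = C1*exp(-2*exp(-x))


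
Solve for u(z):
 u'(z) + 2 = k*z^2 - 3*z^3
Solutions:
 u(z) = C1 + k*z^3/3 - 3*z^4/4 - 2*z


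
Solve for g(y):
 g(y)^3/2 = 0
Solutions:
 g(y) = 0


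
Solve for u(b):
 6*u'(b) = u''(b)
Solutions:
 u(b) = C1 + C2*exp(6*b)


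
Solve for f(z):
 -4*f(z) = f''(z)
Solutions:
 f(z) = C1*sin(2*z) + C2*cos(2*z)


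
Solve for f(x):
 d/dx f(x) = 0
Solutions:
 f(x) = C1


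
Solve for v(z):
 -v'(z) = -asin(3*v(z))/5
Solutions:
 Integral(1/asin(3*_y), (_y, v(z))) = C1 + z/5


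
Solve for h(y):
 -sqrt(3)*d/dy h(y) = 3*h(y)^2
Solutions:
 h(y) = 1/(C1 + sqrt(3)*y)


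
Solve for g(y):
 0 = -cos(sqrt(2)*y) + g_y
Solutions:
 g(y) = C1 + sqrt(2)*sin(sqrt(2)*y)/2


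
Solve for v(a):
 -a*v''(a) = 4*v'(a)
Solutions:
 v(a) = C1 + C2/a^3


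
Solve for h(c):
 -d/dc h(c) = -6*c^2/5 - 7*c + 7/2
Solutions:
 h(c) = C1 + 2*c^3/5 + 7*c^2/2 - 7*c/2


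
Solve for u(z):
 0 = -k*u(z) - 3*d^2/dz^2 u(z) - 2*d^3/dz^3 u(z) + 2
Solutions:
 u(z) = C1*exp(-z*((2*k + sqrt((2*k + 1)^2 - 1) + 1)^(1/3) + 1 + (2*k + sqrt((2*k + 1)^2 - 1) + 1)^(-1/3))/2) + C2*exp(z*((2*k + sqrt((2*k + 1)^2 - 1) + 1)^(1/3)/4 - sqrt(3)*I*(2*k + sqrt((2*k + 1)^2 - 1) + 1)^(1/3)/4 - 1/2 - 1/((-1 + sqrt(3)*I)*(2*k + sqrt((2*k + 1)^2 - 1) + 1)^(1/3)))) + C3*exp(z*((2*k + sqrt((2*k + 1)^2 - 1) + 1)^(1/3)/4 + sqrt(3)*I*(2*k + sqrt((2*k + 1)^2 - 1) + 1)^(1/3)/4 - 1/2 + 1/((1 + sqrt(3)*I)*(2*k + sqrt((2*k + 1)^2 - 1) + 1)^(1/3)))) + 2/k


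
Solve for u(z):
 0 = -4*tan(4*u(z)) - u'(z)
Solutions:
 u(z) = -asin(C1*exp(-16*z))/4 + pi/4
 u(z) = asin(C1*exp(-16*z))/4


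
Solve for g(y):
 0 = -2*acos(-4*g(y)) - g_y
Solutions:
 Integral(1/acos(-4*_y), (_y, g(y))) = C1 - 2*y


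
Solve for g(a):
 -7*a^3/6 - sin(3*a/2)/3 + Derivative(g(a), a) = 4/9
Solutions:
 g(a) = C1 + 7*a^4/24 + 4*a/9 - 2*cos(3*a/2)/9


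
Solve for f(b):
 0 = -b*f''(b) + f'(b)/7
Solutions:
 f(b) = C1 + C2*b^(8/7)


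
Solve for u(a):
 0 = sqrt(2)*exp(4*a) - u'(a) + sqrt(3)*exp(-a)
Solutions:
 u(a) = C1 + sqrt(2)*exp(4*a)/4 - sqrt(3)*exp(-a)


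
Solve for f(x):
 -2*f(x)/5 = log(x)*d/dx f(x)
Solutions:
 f(x) = C1*exp(-2*li(x)/5)


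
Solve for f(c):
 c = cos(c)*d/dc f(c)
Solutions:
 f(c) = C1 + Integral(c/cos(c), c)


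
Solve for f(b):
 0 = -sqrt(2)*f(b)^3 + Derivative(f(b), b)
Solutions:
 f(b) = -sqrt(2)*sqrt(-1/(C1 + sqrt(2)*b))/2
 f(b) = sqrt(2)*sqrt(-1/(C1 + sqrt(2)*b))/2


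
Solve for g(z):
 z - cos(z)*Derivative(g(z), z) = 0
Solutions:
 g(z) = C1 + Integral(z/cos(z), z)


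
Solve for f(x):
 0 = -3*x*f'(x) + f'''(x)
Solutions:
 f(x) = C1 + Integral(C2*airyai(3^(1/3)*x) + C3*airybi(3^(1/3)*x), x)


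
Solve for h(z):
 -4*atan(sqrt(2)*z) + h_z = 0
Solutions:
 h(z) = C1 + 4*z*atan(sqrt(2)*z) - sqrt(2)*log(2*z^2 + 1)


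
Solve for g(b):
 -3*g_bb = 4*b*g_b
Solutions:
 g(b) = C1 + C2*erf(sqrt(6)*b/3)


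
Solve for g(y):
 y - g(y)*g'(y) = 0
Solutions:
 g(y) = -sqrt(C1 + y^2)
 g(y) = sqrt(C1 + y^2)


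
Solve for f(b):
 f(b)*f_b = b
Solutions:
 f(b) = -sqrt(C1 + b^2)
 f(b) = sqrt(C1 + b^2)


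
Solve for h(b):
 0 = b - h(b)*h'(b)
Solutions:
 h(b) = -sqrt(C1 + b^2)
 h(b) = sqrt(C1 + b^2)


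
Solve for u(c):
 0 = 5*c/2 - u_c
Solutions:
 u(c) = C1 + 5*c^2/4


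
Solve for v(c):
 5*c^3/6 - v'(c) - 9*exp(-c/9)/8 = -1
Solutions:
 v(c) = C1 + 5*c^4/24 + c + 81*exp(-c/9)/8


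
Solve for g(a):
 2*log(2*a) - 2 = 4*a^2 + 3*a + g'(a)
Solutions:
 g(a) = C1 - 4*a^3/3 - 3*a^2/2 + 2*a*log(a) - 4*a + 2*a*log(2)


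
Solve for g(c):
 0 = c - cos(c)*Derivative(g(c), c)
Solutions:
 g(c) = C1 + Integral(c/cos(c), c)


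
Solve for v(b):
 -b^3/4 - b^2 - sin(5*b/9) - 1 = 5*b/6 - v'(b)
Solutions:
 v(b) = C1 + b^4/16 + b^3/3 + 5*b^2/12 + b - 9*cos(5*b/9)/5


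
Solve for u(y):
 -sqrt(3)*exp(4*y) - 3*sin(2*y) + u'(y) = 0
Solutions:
 u(y) = C1 + sqrt(3)*exp(4*y)/4 - 3*cos(2*y)/2


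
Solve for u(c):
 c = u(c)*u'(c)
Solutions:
 u(c) = -sqrt(C1 + c^2)
 u(c) = sqrt(C1 + c^2)


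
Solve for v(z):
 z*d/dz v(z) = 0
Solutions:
 v(z) = C1


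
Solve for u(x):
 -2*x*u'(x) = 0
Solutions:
 u(x) = C1


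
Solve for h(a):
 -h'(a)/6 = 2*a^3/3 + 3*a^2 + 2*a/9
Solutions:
 h(a) = C1 - a^4 - 6*a^3 - 2*a^2/3


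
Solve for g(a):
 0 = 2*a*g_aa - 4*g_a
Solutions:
 g(a) = C1 + C2*a^3


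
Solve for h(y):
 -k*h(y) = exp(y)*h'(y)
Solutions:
 h(y) = C1*exp(k*exp(-y))


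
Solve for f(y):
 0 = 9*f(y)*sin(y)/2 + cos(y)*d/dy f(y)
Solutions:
 f(y) = C1*cos(y)^(9/2)


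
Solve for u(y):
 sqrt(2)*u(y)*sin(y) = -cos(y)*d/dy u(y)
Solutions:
 u(y) = C1*cos(y)^(sqrt(2))


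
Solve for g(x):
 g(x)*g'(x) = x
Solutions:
 g(x) = -sqrt(C1 + x^2)
 g(x) = sqrt(C1 + x^2)


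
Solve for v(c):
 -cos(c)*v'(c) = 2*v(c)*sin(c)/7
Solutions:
 v(c) = C1*cos(c)^(2/7)


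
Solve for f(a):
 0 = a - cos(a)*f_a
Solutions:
 f(a) = C1 + Integral(a/cos(a), a)


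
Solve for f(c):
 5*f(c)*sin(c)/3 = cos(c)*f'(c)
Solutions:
 f(c) = C1/cos(c)^(5/3)


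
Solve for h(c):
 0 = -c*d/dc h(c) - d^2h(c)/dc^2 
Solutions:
 h(c) = C1 + C2*erf(sqrt(2)*c/2)


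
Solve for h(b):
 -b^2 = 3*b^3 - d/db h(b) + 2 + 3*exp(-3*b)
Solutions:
 h(b) = C1 + 3*b^4/4 + b^3/3 + 2*b - exp(-3*b)


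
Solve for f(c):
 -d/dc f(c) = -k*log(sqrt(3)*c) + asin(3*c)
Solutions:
 f(c) = C1 + c*k*(log(c) - 1) + c*k*log(3)/2 - c*asin(3*c) - sqrt(1 - 9*c^2)/3


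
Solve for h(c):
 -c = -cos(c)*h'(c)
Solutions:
 h(c) = C1 + Integral(c/cos(c), c)


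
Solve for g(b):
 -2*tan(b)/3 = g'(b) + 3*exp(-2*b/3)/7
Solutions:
 g(b) = C1 - log(tan(b)^2 + 1)/3 + 9*exp(-2*b/3)/14


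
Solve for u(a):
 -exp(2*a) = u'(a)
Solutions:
 u(a) = C1 - exp(2*a)/2


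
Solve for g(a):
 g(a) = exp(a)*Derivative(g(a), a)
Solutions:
 g(a) = C1*exp(-exp(-a))


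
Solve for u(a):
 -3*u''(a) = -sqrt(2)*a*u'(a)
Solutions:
 u(a) = C1 + C2*erfi(2^(3/4)*sqrt(3)*a/6)


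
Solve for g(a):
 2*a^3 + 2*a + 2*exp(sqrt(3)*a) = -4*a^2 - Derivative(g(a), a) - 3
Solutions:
 g(a) = C1 - a^4/2 - 4*a^3/3 - a^2 - 3*a - 2*sqrt(3)*exp(sqrt(3)*a)/3


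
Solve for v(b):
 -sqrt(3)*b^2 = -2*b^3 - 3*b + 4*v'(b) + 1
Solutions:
 v(b) = C1 + b^4/8 - sqrt(3)*b^3/12 + 3*b^2/8 - b/4


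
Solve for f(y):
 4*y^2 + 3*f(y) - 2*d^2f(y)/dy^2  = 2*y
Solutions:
 f(y) = C1*exp(-sqrt(6)*y/2) + C2*exp(sqrt(6)*y/2) - 4*y^2/3 + 2*y/3 - 16/9


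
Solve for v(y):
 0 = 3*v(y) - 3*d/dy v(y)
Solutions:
 v(y) = C1*exp(y)


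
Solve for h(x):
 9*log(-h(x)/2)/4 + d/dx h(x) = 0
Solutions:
 4*Integral(1/(log(-_y) - log(2)), (_y, h(x)))/9 = C1 - x


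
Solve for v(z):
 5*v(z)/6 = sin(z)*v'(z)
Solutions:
 v(z) = C1*(cos(z) - 1)^(5/12)/(cos(z) + 1)^(5/12)


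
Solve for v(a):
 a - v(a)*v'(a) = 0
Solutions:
 v(a) = -sqrt(C1 + a^2)
 v(a) = sqrt(C1 + a^2)


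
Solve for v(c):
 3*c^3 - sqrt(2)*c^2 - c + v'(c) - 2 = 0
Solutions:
 v(c) = C1 - 3*c^4/4 + sqrt(2)*c^3/3 + c^2/2 + 2*c


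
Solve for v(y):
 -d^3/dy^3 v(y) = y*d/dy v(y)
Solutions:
 v(y) = C1 + Integral(C2*airyai(-y) + C3*airybi(-y), y)


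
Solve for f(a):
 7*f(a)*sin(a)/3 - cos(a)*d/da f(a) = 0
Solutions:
 f(a) = C1/cos(a)^(7/3)


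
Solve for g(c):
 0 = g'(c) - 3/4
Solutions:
 g(c) = C1 + 3*c/4


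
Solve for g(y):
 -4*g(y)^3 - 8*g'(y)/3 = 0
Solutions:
 g(y) = -sqrt(-1/(C1 - 3*y))
 g(y) = sqrt(-1/(C1 - 3*y))


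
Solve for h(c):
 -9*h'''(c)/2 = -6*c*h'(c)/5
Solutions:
 h(c) = C1 + Integral(C2*airyai(30^(2/3)*c/15) + C3*airybi(30^(2/3)*c/15), c)


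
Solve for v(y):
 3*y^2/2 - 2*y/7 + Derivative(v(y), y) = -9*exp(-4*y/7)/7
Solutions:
 v(y) = C1 - y^3/2 + y^2/7 + 9*exp(-4*y/7)/4


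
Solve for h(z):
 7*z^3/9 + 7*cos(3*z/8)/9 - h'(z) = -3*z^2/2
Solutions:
 h(z) = C1 + 7*z^4/36 + z^3/2 + 56*sin(3*z/8)/27


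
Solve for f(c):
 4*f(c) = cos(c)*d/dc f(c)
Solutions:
 f(c) = C1*(sin(c)^2 + 2*sin(c) + 1)/(sin(c)^2 - 2*sin(c) + 1)


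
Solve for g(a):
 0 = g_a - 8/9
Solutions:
 g(a) = C1 + 8*a/9


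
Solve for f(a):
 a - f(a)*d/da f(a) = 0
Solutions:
 f(a) = -sqrt(C1 + a^2)
 f(a) = sqrt(C1 + a^2)


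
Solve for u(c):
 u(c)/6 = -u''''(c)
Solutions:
 u(c) = (C1*sin(2^(1/4)*3^(3/4)*c/6) + C2*cos(2^(1/4)*3^(3/4)*c/6))*exp(-2^(1/4)*3^(3/4)*c/6) + (C3*sin(2^(1/4)*3^(3/4)*c/6) + C4*cos(2^(1/4)*3^(3/4)*c/6))*exp(2^(1/4)*3^(3/4)*c/6)


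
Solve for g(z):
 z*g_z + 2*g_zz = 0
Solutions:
 g(z) = C1 + C2*erf(z/2)


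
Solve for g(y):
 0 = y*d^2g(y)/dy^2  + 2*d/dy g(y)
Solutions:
 g(y) = C1 + C2/y


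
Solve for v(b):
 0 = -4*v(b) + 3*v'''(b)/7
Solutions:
 v(b) = C3*exp(28^(1/3)*3^(2/3)*b/3) + (C1*sin(28^(1/3)*3^(1/6)*b/2) + C2*cos(28^(1/3)*3^(1/6)*b/2))*exp(-28^(1/3)*3^(2/3)*b/6)


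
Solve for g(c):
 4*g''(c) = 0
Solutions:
 g(c) = C1 + C2*c


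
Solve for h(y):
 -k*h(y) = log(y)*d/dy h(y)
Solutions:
 h(y) = C1*exp(-k*li(y))


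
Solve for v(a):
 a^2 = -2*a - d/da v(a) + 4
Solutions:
 v(a) = C1 - a^3/3 - a^2 + 4*a


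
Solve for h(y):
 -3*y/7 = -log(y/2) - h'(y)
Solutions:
 h(y) = C1 + 3*y^2/14 - y*log(y) + y*log(2) + y


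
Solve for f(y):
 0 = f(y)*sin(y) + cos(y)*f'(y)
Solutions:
 f(y) = C1*cos(y)


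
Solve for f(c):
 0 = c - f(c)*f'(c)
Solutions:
 f(c) = -sqrt(C1 + c^2)
 f(c) = sqrt(C1 + c^2)


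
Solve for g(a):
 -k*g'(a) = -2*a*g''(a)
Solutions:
 g(a) = C1 + a^(re(k)/2 + 1)*(C2*sin(log(a)*Abs(im(k))/2) + C3*cos(log(a)*im(k)/2))


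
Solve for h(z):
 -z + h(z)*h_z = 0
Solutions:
 h(z) = -sqrt(C1 + z^2)
 h(z) = sqrt(C1 + z^2)


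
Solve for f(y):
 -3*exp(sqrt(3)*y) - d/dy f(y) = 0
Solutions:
 f(y) = C1 - sqrt(3)*exp(sqrt(3)*y)


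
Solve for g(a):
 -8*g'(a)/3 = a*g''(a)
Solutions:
 g(a) = C1 + C2/a^(5/3)


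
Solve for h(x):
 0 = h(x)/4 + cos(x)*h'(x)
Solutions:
 h(x) = C1*(sin(x) - 1)^(1/8)/(sin(x) + 1)^(1/8)


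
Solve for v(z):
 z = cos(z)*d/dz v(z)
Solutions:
 v(z) = C1 + Integral(z/cos(z), z)


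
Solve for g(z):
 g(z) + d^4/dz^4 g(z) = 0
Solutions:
 g(z) = (C1*sin(sqrt(2)*z/2) + C2*cos(sqrt(2)*z/2))*exp(-sqrt(2)*z/2) + (C3*sin(sqrt(2)*z/2) + C4*cos(sqrt(2)*z/2))*exp(sqrt(2)*z/2)


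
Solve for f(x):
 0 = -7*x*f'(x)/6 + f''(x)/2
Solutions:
 f(x) = C1 + C2*erfi(sqrt(42)*x/6)


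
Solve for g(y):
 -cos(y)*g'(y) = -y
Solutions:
 g(y) = C1 + Integral(y/cos(y), y)


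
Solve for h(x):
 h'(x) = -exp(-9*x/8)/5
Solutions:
 h(x) = C1 + 8*exp(-9*x/8)/45


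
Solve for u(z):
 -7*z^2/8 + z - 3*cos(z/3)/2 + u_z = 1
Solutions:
 u(z) = C1 + 7*z^3/24 - z^2/2 + z + 9*sin(z/3)/2


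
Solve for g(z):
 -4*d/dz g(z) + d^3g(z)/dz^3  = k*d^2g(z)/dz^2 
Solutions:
 g(z) = C1 + C2*exp(z*(k - sqrt(k^2 + 16))/2) + C3*exp(z*(k + sqrt(k^2 + 16))/2)


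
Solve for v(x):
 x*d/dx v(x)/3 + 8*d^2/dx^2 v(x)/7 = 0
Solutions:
 v(x) = C1 + C2*erf(sqrt(21)*x/12)


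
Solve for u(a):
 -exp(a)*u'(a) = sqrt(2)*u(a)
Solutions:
 u(a) = C1*exp(sqrt(2)*exp(-a))


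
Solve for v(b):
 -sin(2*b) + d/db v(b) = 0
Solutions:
 v(b) = C1 - cos(2*b)/2


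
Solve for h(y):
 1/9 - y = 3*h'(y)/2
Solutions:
 h(y) = C1 - y^2/3 + 2*y/27


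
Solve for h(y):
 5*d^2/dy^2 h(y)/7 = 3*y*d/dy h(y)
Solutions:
 h(y) = C1 + C2*erfi(sqrt(210)*y/10)


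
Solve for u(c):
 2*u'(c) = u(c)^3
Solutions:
 u(c) = -sqrt(-1/(C1 + c))
 u(c) = sqrt(-1/(C1 + c))


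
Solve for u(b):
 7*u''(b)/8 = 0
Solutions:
 u(b) = C1 + C2*b


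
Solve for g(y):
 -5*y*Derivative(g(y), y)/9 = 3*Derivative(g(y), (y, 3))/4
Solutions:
 g(y) = C1 + Integral(C2*airyai(-20^(1/3)*y/3) + C3*airybi(-20^(1/3)*y/3), y)


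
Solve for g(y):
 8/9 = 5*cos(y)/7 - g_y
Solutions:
 g(y) = C1 - 8*y/9 + 5*sin(y)/7


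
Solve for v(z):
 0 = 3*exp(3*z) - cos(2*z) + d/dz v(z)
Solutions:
 v(z) = C1 - exp(3*z) + sin(2*z)/2


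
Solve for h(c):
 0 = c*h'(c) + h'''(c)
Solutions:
 h(c) = C1 + Integral(C2*airyai(-c) + C3*airybi(-c), c)


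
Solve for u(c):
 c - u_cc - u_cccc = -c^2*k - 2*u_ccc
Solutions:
 u(c) = C1 + C4*exp(c) + c^4*k/12 + c^3*(4*k + 1)/6 + c^2*(3*k + 1) + c*(C2 + C3*exp(c))


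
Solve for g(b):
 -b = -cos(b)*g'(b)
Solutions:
 g(b) = C1 + Integral(b/cos(b), b)


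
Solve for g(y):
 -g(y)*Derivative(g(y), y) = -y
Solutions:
 g(y) = -sqrt(C1 + y^2)
 g(y) = sqrt(C1 + y^2)


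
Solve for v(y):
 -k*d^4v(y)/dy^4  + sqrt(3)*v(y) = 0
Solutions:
 v(y) = C1*exp(-3^(1/8)*y*(1/k)^(1/4)) + C2*exp(3^(1/8)*y*(1/k)^(1/4)) + C3*exp(-3^(1/8)*I*y*(1/k)^(1/4)) + C4*exp(3^(1/8)*I*y*(1/k)^(1/4))


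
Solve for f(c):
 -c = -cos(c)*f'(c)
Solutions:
 f(c) = C1 + Integral(c/cos(c), c)


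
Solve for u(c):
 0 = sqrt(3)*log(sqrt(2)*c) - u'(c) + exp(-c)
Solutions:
 u(c) = C1 + sqrt(3)*c*log(c) + sqrt(3)*c*(-1 + log(2)/2) - exp(-c)


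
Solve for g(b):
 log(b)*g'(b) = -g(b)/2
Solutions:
 g(b) = C1*exp(-li(b)/2)


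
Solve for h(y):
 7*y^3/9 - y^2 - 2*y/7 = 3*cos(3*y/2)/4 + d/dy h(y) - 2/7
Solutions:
 h(y) = C1 + 7*y^4/36 - y^3/3 - y^2/7 + 2*y/7 - sin(3*y/2)/2


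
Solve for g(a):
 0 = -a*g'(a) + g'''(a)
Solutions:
 g(a) = C1 + Integral(C2*airyai(a) + C3*airybi(a), a)


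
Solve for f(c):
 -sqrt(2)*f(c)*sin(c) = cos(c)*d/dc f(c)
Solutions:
 f(c) = C1*cos(c)^(sqrt(2))


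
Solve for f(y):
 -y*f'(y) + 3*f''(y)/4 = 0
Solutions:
 f(y) = C1 + C2*erfi(sqrt(6)*y/3)


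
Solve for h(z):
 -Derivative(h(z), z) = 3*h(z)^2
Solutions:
 h(z) = 1/(C1 + 3*z)


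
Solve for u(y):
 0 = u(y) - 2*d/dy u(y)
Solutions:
 u(y) = C1*exp(y/2)


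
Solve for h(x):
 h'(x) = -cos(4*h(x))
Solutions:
 h(x) = -asin((C1 + exp(8*x))/(C1 - exp(8*x)))/4 + pi/4
 h(x) = asin((C1 + exp(8*x))/(C1 - exp(8*x)))/4


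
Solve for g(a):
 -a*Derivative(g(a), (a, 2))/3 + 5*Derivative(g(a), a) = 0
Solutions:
 g(a) = C1 + C2*a^16


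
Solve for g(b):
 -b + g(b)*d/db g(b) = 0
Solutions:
 g(b) = -sqrt(C1 + b^2)
 g(b) = sqrt(C1 + b^2)


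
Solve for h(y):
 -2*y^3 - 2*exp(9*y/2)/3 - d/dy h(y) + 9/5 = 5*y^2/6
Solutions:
 h(y) = C1 - y^4/2 - 5*y^3/18 + 9*y/5 - 4*exp(9*y/2)/27


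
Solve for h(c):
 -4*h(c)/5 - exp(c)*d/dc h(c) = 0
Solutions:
 h(c) = C1*exp(4*exp(-c)/5)


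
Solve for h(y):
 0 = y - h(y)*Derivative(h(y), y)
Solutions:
 h(y) = -sqrt(C1 + y^2)
 h(y) = sqrt(C1 + y^2)


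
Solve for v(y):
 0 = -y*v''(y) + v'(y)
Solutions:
 v(y) = C1 + C2*y^2


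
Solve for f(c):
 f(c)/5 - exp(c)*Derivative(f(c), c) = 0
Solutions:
 f(c) = C1*exp(-exp(-c)/5)


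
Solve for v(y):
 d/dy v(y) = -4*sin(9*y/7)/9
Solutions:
 v(y) = C1 + 28*cos(9*y/7)/81


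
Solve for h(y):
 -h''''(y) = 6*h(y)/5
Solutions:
 h(y) = (C1*sin(10^(3/4)*3^(1/4)*y/10) + C2*cos(10^(3/4)*3^(1/4)*y/10))*exp(-10^(3/4)*3^(1/4)*y/10) + (C3*sin(10^(3/4)*3^(1/4)*y/10) + C4*cos(10^(3/4)*3^(1/4)*y/10))*exp(10^(3/4)*3^(1/4)*y/10)


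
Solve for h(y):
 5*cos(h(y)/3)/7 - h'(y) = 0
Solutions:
 -5*y/7 - 3*log(sin(h(y)/3) - 1)/2 + 3*log(sin(h(y)/3) + 1)/2 = C1


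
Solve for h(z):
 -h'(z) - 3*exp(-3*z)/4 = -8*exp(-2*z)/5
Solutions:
 h(z) = C1 - 4*exp(-2*z)/5 + exp(-3*z)/4


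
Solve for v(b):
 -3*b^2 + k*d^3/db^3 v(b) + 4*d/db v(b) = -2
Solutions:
 v(b) = C1 + C2*exp(-2*b*sqrt(-1/k)) + C3*exp(2*b*sqrt(-1/k)) + b^3/4 - 3*b*k/8 - b/2


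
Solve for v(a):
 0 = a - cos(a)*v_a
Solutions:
 v(a) = C1 + Integral(a/cos(a), a)


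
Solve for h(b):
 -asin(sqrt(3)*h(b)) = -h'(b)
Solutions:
 Integral(1/asin(sqrt(3)*_y), (_y, h(b))) = C1 + b


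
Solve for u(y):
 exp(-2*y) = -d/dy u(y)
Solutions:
 u(y) = C1 + exp(-2*y)/2


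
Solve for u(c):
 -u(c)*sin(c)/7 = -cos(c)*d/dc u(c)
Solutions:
 u(c) = C1/cos(c)^(1/7)


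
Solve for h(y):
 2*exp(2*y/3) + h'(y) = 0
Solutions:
 h(y) = C1 - 3*exp(2*y/3)


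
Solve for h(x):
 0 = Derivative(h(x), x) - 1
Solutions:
 h(x) = C1 + x


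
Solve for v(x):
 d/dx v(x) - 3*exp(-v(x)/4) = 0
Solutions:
 v(x) = 4*log(C1 + 3*x/4)


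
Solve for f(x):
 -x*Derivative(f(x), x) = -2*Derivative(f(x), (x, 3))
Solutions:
 f(x) = C1 + Integral(C2*airyai(2^(2/3)*x/2) + C3*airybi(2^(2/3)*x/2), x)


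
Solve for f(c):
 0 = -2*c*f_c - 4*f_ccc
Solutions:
 f(c) = C1 + Integral(C2*airyai(-2^(2/3)*c/2) + C3*airybi(-2^(2/3)*c/2), c)


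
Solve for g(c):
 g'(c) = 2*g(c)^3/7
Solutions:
 g(c) = -sqrt(14)*sqrt(-1/(C1 + 2*c))/2
 g(c) = sqrt(14)*sqrt(-1/(C1 + 2*c))/2


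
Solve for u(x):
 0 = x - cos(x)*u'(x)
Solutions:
 u(x) = C1 + Integral(x/cos(x), x)


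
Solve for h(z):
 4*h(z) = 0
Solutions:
 h(z) = 0


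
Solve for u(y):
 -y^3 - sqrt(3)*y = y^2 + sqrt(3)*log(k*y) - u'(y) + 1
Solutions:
 u(y) = C1 + y^4/4 + y^3/3 + sqrt(3)*y^2/2 + sqrt(3)*y*log(k*y) + y*(1 - sqrt(3))


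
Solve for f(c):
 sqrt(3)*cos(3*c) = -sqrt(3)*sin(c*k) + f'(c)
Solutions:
 f(c) = C1 + sqrt(3)*sin(3*c)/3 - sqrt(3)*cos(c*k)/k


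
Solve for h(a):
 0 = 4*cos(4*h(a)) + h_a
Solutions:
 h(a) = -asin((C1 + exp(32*a))/(C1 - exp(32*a)))/4 + pi/4
 h(a) = asin((C1 + exp(32*a))/(C1 - exp(32*a)))/4


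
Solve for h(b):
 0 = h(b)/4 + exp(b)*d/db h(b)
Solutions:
 h(b) = C1*exp(exp(-b)/4)


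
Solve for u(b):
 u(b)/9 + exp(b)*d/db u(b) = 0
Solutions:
 u(b) = C1*exp(exp(-b)/9)


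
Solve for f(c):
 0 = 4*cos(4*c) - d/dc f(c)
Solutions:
 f(c) = C1 + sin(4*c)


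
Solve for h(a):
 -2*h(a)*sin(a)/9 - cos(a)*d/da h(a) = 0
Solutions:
 h(a) = C1*cos(a)^(2/9)


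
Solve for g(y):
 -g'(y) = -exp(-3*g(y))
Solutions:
 g(y) = log(C1 + 3*y)/3
 g(y) = log((-3^(1/3) - 3^(5/6)*I)*(C1 + y)^(1/3)/2)
 g(y) = log((-3^(1/3) + 3^(5/6)*I)*(C1 + y)^(1/3)/2)


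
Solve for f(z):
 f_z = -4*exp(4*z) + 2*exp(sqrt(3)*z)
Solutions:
 f(z) = C1 - exp(4*z) + 2*sqrt(3)*exp(sqrt(3)*z)/3


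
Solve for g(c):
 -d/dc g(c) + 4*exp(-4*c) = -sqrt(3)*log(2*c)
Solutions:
 g(c) = C1 + sqrt(3)*c*log(c) + sqrt(3)*c*(-1 + log(2)) - exp(-4*c)


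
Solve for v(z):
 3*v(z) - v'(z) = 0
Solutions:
 v(z) = C1*exp(3*z)


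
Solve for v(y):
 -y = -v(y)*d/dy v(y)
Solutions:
 v(y) = -sqrt(C1 + y^2)
 v(y) = sqrt(C1 + y^2)


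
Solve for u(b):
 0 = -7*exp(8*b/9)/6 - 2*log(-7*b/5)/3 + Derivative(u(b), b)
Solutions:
 u(b) = C1 + 2*b*log(-b)/3 + 2*b*(-log(5) - 1 + log(7))/3 + 21*exp(8*b/9)/16


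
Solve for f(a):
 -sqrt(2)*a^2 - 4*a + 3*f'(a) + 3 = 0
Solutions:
 f(a) = C1 + sqrt(2)*a^3/9 + 2*a^2/3 - a


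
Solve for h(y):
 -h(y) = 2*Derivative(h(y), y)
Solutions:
 h(y) = C1*exp(-y/2)


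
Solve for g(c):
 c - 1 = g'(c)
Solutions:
 g(c) = C1 + c^2/2 - c


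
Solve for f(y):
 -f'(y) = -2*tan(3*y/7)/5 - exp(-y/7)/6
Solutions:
 f(y) = C1 + 7*log(tan(3*y/7)^2 + 1)/15 - 7*exp(-y/7)/6


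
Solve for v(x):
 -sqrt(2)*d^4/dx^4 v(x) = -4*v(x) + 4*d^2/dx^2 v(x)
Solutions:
 v(x) = C1*exp(-2^(1/4)*x*sqrt(-1 + sqrt(1 + sqrt(2)))) + C2*exp(2^(1/4)*x*sqrt(-1 + sqrt(1 + sqrt(2)))) + C3*sin(2^(1/4)*x*sqrt(1 + sqrt(1 + sqrt(2)))) + C4*cosh(2^(1/4)*x*sqrt(-sqrt(1 + sqrt(2)) - 1))


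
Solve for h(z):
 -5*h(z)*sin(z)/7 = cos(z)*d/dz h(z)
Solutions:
 h(z) = C1*cos(z)^(5/7)


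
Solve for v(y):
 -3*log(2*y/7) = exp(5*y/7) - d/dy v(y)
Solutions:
 v(y) = C1 + 3*y*log(y) + 3*y*(-log(7) - 1 + log(2)) + 7*exp(5*y/7)/5


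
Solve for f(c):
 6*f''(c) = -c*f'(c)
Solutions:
 f(c) = C1 + C2*erf(sqrt(3)*c/6)


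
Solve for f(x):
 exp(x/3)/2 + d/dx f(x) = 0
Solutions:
 f(x) = C1 - 3*exp(x/3)/2


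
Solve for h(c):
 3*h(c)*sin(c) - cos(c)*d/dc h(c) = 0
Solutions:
 h(c) = C1/cos(c)^3


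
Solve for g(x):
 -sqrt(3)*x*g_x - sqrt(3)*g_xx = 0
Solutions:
 g(x) = C1 + C2*erf(sqrt(2)*x/2)


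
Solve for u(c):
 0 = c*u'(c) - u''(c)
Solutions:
 u(c) = C1 + C2*erfi(sqrt(2)*c/2)


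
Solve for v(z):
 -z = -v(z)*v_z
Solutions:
 v(z) = -sqrt(C1 + z^2)
 v(z) = sqrt(C1 + z^2)


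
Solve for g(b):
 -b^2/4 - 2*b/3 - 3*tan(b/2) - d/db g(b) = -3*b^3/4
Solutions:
 g(b) = C1 + 3*b^4/16 - b^3/12 - b^2/3 + 6*log(cos(b/2))


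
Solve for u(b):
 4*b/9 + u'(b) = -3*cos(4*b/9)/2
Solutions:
 u(b) = C1 - 2*b^2/9 - 27*sin(4*b/9)/8


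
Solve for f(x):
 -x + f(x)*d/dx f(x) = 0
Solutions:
 f(x) = -sqrt(C1 + x^2)
 f(x) = sqrt(C1 + x^2)


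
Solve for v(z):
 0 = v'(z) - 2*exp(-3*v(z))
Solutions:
 v(z) = log(C1 + 6*z)/3
 v(z) = log((-3^(1/3) - 3^(5/6)*I)*(C1 + 2*z)^(1/3)/2)
 v(z) = log((-3^(1/3) + 3^(5/6)*I)*(C1 + 2*z)^(1/3)/2)


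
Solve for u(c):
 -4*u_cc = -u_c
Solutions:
 u(c) = C1 + C2*exp(c/4)


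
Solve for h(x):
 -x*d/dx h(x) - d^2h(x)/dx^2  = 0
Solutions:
 h(x) = C1 + C2*erf(sqrt(2)*x/2)


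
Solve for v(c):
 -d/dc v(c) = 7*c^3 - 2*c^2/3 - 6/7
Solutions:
 v(c) = C1 - 7*c^4/4 + 2*c^3/9 + 6*c/7


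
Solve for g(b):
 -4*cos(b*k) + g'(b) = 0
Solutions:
 g(b) = C1 + 4*sin(b*k)/k


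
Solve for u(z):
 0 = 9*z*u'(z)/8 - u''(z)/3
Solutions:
 u(z) = C1 + C2*erfi(3*sqrt(3)*z/4)


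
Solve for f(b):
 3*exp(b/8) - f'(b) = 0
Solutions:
 f(b) = C1 + 24*exp(b/8)


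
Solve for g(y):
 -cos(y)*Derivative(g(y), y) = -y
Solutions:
 g(y) = C1 + Integral(y/cos(y), y)


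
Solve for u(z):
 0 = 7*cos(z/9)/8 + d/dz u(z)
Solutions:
 u(z) = C1 - 63*sin(z/9)/8


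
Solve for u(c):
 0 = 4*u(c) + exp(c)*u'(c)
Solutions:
 u(c) = C1*exp(4*exp(-c))


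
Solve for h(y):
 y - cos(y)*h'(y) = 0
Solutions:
 h(y) = C1 + Integral(y/cos(y), y)


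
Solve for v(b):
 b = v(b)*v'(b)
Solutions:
 v(b) = -sqrt(C1 + b^2)
 v(b) = sqrt(C1 + b^2)


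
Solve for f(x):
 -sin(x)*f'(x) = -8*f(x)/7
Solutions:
 f(x) = C1*(cos(x) - 1)^(4/7)/(cos(x) + 1)^(4/7)


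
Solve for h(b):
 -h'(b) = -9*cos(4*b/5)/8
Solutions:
 h(b) = C1 + 45*sin(4*b/5)/32


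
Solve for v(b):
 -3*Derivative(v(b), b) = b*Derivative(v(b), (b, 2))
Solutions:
 v(b) = C1 + C2/b^2


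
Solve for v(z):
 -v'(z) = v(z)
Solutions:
 v(z) = C1*exp(-z)


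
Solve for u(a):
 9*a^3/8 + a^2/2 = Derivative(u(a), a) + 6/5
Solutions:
 u(a) = C1 + 9*a^4/32 + a^3/6 - 6*a/5


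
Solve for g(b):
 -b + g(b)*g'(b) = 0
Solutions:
 g(b) = -sqrt(C1 + b^2)
 g(b) = sqrt(C1 + b^2)


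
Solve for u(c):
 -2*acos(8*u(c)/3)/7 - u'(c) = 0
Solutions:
 Integral(1/acos(8*_y/3), (_y, u(c))) = C1 - 2*c/7


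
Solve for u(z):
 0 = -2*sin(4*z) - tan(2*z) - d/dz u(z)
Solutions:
 u(z) = C1 + log(cos(2*z))/2 + cos(4*z)/2


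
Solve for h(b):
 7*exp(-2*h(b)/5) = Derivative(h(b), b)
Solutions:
 h(b) = 5*log(-sqrt(C1 + 7*b)) - 5*log(5) + 5*log(10)/2
 h(b) = 5*log(C1 + 7*b)/2 - 5*log(5) + 5*log(10)/2


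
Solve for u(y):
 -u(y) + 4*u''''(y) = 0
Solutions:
 u(y) = C1*exp(-sqrt(2)*y/2) + C2*exp(sqrt(2)*y/2) + C3*sin(sqrt(2)*y/2) + C4*cos(sqrt(2)*y/2)


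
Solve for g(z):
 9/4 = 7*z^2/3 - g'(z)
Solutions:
 g(z) = C1 + 7*z^3/9 - 9*z/4


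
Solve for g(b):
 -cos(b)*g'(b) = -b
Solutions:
 g(b) = C1 + Integral(b/cos(b), b)


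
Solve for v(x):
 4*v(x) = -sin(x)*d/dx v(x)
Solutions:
 v(x) = C1*(cos(x)^2 + 2*cos(x) + 1)/(cos(x)^2 - 2*cos(x) + 1)


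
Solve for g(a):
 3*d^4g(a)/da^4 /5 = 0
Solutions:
 g(a) = C1 + C2*a + C3*a^2 + C4*a^3


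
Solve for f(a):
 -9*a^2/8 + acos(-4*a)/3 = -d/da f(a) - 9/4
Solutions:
 f(a) = C1 + 3*a^3/8 - a*acos(-4*a)/3 - 9*a/4 - sqrt(1 - 16*a^2)/12


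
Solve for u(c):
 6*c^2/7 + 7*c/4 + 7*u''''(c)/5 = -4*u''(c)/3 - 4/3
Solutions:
 u(c) = C1 + C2*c + C3*sin(2*sqrt(105)*c/21) + C4*cos(2*sqrt(105)*c/21) - 3*c^4/56 - 7*c^3/32 + 7*c^2/40


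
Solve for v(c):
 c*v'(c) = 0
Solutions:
 v(c) = C1


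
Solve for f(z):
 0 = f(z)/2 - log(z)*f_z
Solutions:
 f(z) = C1*exp(li(z)/2)


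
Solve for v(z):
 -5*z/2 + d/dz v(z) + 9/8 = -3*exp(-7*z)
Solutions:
 v(z) = C1 + 5*z^2/4 - 9*z/8 + 3*exp(-7*z)/7


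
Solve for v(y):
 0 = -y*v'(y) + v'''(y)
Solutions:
 v(y) = C1 + Integral(C2*airyai(y) + C3*airybi(y), y)


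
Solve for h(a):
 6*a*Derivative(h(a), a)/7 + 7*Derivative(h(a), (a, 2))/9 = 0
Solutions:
 h(a) = C1 + C2*erf(3*sqrt(3)*a/7)


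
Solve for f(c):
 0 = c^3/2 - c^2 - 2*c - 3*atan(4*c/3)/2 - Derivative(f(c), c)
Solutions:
 f(c) = C1 + c^4/8 - c^3/3 - c^2 - 3*c*atan(4*c/3)/2 + 9*log(16*c^2 + 9)/16


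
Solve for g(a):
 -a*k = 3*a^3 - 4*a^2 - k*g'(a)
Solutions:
 g(a) = C1 + 3*a^4/(4*k) - 4*a^3/(3*k) + a^2/2


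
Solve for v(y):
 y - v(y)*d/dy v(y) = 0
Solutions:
 v(y) = -sqrt(C1 + y^2)
 v(y) = sqrt(C1 + y^2)


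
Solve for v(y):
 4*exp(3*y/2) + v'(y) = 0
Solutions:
 v(y) = C1 - 8*exp(3*y/2)/3


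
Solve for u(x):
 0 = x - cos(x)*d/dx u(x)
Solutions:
 u(x) = C1 + Integral(x/cos(x), x)


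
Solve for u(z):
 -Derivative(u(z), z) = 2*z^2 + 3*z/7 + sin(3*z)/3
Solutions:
 u(z) = C1 - 2*z^3/3 - 3*z^2/14 + cos(3*z)/9


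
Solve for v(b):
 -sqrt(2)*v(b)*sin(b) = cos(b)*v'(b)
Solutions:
 v(b) = C1*cos(b)^(sqrt(2))


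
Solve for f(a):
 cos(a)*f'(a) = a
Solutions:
 f(a) = C1 + Integral(a/cos(a), a)


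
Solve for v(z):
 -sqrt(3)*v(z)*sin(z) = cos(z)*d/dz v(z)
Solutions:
 v(z) = C1*cos(z)^(sqrt(3))


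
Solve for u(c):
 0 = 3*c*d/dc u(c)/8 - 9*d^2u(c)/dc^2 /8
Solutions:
 u(c) = C1 + C2*erfi(sqrt(6)*c/6)


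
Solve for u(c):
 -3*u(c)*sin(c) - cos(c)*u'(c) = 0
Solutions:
 u(c) = C1*cos(c)^3


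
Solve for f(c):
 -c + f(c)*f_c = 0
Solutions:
 f(c) = -sqrt(C1 + c^2)
 f(c) = sqrt(C1 + c^2)


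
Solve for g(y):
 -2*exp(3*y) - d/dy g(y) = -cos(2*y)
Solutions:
 g(y) = C1 - 2*exp(3*y)/3 + sin(2*y)/2


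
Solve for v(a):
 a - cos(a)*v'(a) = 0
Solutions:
 v(a) = C1 + Integral(a/cos(a), a)


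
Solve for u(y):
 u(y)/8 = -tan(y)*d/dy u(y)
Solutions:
 u(y) = C1/sin(y)^(1/8)


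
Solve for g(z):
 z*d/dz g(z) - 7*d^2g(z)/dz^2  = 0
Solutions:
 g(z) = C1 + C2*erfi(sqrt(14)*z/14)


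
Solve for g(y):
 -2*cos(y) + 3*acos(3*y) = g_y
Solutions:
 g(y) = C1 + 3*y*acos(3*y) - sqrt(1 - 9*y^2) - 2*sin(y)


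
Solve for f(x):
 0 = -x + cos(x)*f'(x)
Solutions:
 f(x) = C1 + Integral(x/cos(x), x)


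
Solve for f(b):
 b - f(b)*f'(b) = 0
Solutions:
 f(b) = -sqrt(C1 + b^2)
 f(b) = sqrt(C1 + b^2)


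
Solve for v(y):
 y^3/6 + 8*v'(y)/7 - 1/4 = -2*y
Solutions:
 v(y) = C1 - 7*y^4/192 - 7*y^2/8 + 7*y/32


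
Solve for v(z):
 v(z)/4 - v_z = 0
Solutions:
 v(z) = C1*exp(z/4)


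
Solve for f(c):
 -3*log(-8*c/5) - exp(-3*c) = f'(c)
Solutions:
 f(c) = C1 - 3*c*log(-c) + 3*c*(-3*log(2) + 1 + log(5)) + exp(-3*c)/3


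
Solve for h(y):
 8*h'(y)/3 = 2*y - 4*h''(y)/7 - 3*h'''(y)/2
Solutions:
 h(y) = C1 + 3*y^2/8 - 9*y/56 + (C2*sin(16*sqrt(3)*y/21) + C3*cos(16*sqrt(3)*y/21))*exp(-4*y/21)


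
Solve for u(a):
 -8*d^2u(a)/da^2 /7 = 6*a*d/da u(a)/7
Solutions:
 u(a) = C1 + C2*erf(sqrt(6)*a/4)


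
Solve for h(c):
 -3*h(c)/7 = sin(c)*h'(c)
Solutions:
 h(c) = C1*(cos(c) + 1)^(3/14)/(cos(c) - 1)^(3/14)


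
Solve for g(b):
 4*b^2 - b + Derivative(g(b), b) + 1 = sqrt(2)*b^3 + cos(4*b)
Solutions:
 g(b) = C1 + sqrt(2)*b^4/4 - 4*b^3/3 + b^2/2 - b + sin(4*b)/4


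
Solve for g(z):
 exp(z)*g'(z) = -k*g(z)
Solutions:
 g(z) = C1*exp(k*exp(-z))


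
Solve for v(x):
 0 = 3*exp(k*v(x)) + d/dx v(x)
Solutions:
 v(x) = Piecewise((log(1/(C1*k + 3*k*x))/k, Ne(k, 0)), (nan, True))
 v(x) = Piecewise((C1 - 3*x, Eq(k, 0)), (nan, True))


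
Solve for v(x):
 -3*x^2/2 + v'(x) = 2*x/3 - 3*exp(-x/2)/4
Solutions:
 v(x) = C1 + x^3/2 + x^2/3 + 3*exp(-x/2)/2


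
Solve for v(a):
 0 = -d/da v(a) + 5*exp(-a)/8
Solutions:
 v(a) = C1 - 5*exp(-a)/8


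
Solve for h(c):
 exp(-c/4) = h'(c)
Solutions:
 h(c) = C1 - 4*exp(-c/4)


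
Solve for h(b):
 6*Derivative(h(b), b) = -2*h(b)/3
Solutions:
 h(b) = C1*exp(-b/9)


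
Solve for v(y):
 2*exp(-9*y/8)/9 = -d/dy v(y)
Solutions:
 v(y) = C1 + 16*exp(-9*y/8)/81


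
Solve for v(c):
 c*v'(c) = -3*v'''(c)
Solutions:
 v(c) = C1 + Integral(C2*airyai(-3^(2/3)*c/3) + C3*airybi(-3^(2/3)*c/3), c)


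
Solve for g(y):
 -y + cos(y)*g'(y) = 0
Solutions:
 g(y) = C1 + Integral(y/cos(y), y)
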